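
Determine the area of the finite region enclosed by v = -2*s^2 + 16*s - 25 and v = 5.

8/3

Set the curves equal: -2*s^2 + 16*s - 25 = 5, so -2*s^2 + 16*s - 30 = 0, which factors as -2*(s - 5)*(s - 3) = 0. The curves meet at s = 3, 5.
On [3, 5], v = -2*s^2 + 16*s - 25 is on top; that piece has area ∫[3,5] (-2*s^2 + 16*s - 30) ds = 8/3.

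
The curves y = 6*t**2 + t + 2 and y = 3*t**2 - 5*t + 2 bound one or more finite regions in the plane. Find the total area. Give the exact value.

4

Set the curves equal: 6*t**2 + t + 2 = 3*t**2 - 5*t + 2, so 3*t**2 + 6*t = 0, which factors as 3*t*(t + 2) = 0. The curves meet at t = -2, 0.
On [-2, 0], y = 3*t**2 - 5*t + 2 is on top; that piece has area ∫[-2,0] (-(3*t**2 + 6*t)) dt = 4.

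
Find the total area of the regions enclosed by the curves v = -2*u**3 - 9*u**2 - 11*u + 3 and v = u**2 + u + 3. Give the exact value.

Set the curves equal: -2*u**3 - 9*u**2 - 11*u + 3 = u**2 + u + 3, so -2*u**3 - 10*u**2 - 12*u = 0, which factors as -2*u*(u + 2)*(u + 3) = 0. The curves meet at u = -3, -2, 0.
On [-3, -2], v = u**2 + u + 3 is on top; that piece has area ∫[-3,-2] (-(-2*u**3 - 10*u**2 - 12*u)) du = 5/6.
On [-2, 0], v = -2*u**3 - 9*u**2 - 11*u + 3 is on top; that piece has area ∫[-2,0] (-2*u**3 - 10*u**2 - 12*u) du = 16/3.
Total enclosed area = 5/6 + 16/3 = 37/6.

37/6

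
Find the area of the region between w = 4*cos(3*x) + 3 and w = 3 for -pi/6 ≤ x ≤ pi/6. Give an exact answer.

8/3

On [-pi/6, pi/6], (4*cos(3*x) + 3) - (3) = 4*cos(3*x) is ≥ 0 throughout, so the area is a single integral of |4*cos(3*x)|.
∫[-pi/6,pi/6] (4*cos(3*x)) dx = 8/3.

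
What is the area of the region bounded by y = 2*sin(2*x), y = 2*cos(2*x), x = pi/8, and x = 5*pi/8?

2*sqrt(2)

On [pi/8, 5*pi/8], (2*sin(2*x)) - (2*cos(2*x)) = 2*sin(2*x) - 2*cos(2*x) is ≥ 0 throughout, so the area is a single integral of |2*sin(2*x) - 2*cos(2*x)|.
∫[pi/8,5*pi/8] (2*sin(2*x) - 2*cos(2*x)) dx = 2*sqrt(2).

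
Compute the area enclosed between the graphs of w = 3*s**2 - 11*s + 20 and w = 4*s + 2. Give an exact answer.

Set the curves equal: 3*s**2 - 11*s + 20 = 4*s + 2, so 3*s**2 - 15*s + 18 = 0, which factors as 3*(s - 3)*(s - 2) = 0. The curves meet at s = 2, 3.
On [2, 3], w = 4*s + 2 is on top; that piece has area ∫[2,3] (-(3*s**2 - 15*s + 18)) ds = 1/2.

1/2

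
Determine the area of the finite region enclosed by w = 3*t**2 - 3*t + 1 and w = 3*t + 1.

Set the curves equal: 3*t**2 - 3*t + 1 = 3*t + 1, so 3*t**2 - 6*t = 0, which factors as 3*t*(t - 2) = 0. The curves meet at t = 0, 2.
On [0, 2], w = 3*t + 1 is on top; that piece has area ∫[0,2] (-(3*t**2 - 6*t)) dt = 4.

4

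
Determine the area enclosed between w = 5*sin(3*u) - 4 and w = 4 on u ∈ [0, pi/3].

On [0, pi/3], (5*sin(3*u) - 4) - (4) = 5*sin(3*u) - 8 is ≤ 0 throughout, so the area is a single integral of |5*sin(3*u) - 8|.
∫[0,pi/3] (5*sin(3*u) - 8) du = 10/3 - 8*pi/3; the area of that piece is -10/3 + 8*pi/3.

-10/3 + 8*pi/3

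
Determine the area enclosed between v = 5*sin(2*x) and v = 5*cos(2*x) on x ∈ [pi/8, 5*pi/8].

On [pi/8, 5*pi/8], (5*sin(2*x)) - (5*cos(2*x)) = 5*sin(2*x) - 5*cos(2*x) is ≥ 0 throughout, so the area is a single integral of |5*sin(2*x) - 5*cos(2*x)|.
∫[pi/8,5*pi/8] (5*sin(2*x) - 5*cos(2*x)) dx = 5*sqrt(2).

5*sqrt(2)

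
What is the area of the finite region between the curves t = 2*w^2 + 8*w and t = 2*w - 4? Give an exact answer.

Both boundary curves give t as a function of w, so integrate with respect to w. Setting them equal: 2*w^2 + 6*w + 4 = 0, i.e. 2*(w + 1)*(w + 2) = 0, so they meet at w = -2, -1.
For w in [-2, -1], t = 2*w^2 + 8*w is on the left; area = ∫[-2,-1] (-(2*w^2 + 6*w + 4)) dw = 1/3.

1/3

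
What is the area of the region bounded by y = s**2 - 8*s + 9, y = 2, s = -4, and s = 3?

126

The difference (s**2 - 8*s + 9) - (2) = s**2 - 8*s + 7 changes sign at s = 1 inside [-4, 3], so split the integral there.
∫[-4,1] (s**2 - 8*s + 7) ds = 350/3.
∫[1,3] (s**2 - 8*s + 7) ds = -28/3; the area of that piece is 28/3.
Total area = 350/3 + 28/3 = 126.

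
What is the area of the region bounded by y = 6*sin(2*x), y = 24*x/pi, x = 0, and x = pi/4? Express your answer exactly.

On [0, pi/4], (6*sin(2*x)) - (24*x/pi) = -24*x/pi + 6*sin(2*x) is ≥ 0 throughout, so the area is a single integral of |-24*x/pi + 6*sin(2*x)|.
∫[0,pi/4] (-24*x/pi + 6*sin(2*x)) dx = 3 - 3*pi/4.

3 - 3*pi/4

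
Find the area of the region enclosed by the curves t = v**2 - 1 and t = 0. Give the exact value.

Both boundary curves give t as a function of v, so integrate with respect to v. Setting them equal: v**2 - 1 = 0, i.e. (v - 1)*(v + 1) = 0, so they meet at v = -1, 1.
For v in [-1, 1], t = v**2 - 1 is on the left; area = ∫[-1,1] (-(v**2 - 1)) dv = 4/3.

4/3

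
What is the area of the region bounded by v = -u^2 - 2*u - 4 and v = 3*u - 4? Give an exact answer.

Set the curves equal: -u^2 - 2*u - 4 = 3*u - 4, so -u^2 - 5*u = 0, which factors as -u*(u + 5) = 0. The curves meet at u = -5, 0.
On [-5, 0], v = -u^2 - 2*u - 4 is on top; that piece has area ∫[-5,0] (-u^2 - 5*u) du = 125/6.

125/6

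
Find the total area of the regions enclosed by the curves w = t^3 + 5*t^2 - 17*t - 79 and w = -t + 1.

5137/12

Set the curves equal: t^3 + 5*t^2 - 17*t - 79 = -t + 1, so t^3 + 5*t^2 - 16*t - 80 = 0, which factors as (t - 4)*(t + 4)*(t + 5) = 0. The curves meet at t = -5, -4, 4.
On [-5, -4], w = t^3 + 5*t^2 - 17*t - 79 is on top; that piece has area ∫[-5,-4] (t^3 + 5*t^2 - 16*t - 80) dt = 17/12.
On [-4, 4], w = -t + 1 is on top; that piece has area ∫[-4,4] (-(t^3 + 5*t^2 - 16*t - 80)) dt = 1280/3.
Total enclosed area = 17/12 + 1280/3 = 5137/12.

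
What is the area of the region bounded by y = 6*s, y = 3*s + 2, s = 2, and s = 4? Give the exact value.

On [2, 4], (6*s) - (3*s + 2) = 3*s - 2 is ≥ 0 throughout, so the area is a single integral of |3*s - 2|.
∫[2,4] (3*s - 2) ds = 14.

14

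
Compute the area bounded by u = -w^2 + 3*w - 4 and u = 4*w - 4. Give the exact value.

1/6

Both boundary curves give u as a function of w, so integrate with respect to w. Setting them equal: -w^2 - w = 0, i.e. -w*(w + 1) = 0, so they meet at w = -1, 0.
For w in [-1, 0], u = -w^2 + 3*w - 4 is on the right; area = ∫[-1,0] (-w^2 - w) dw = 1/6.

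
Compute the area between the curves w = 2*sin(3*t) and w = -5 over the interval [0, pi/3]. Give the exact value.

4/3 + 5*pi/3

On [0, pi/3], (2*sin(3*t)) - (-5) = 2*sin(3*t) + 5 is ≥ 0 throughout, so the area is a single integral of |2*sin(3*t) + 5|.
∫[0,pi/3] (2*sin(3*t) + 5) dt = 4/3 + 5*pi/3.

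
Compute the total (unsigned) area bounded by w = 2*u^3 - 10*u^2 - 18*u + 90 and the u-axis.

The curve meets the u-axis where 2*u^3 - 10*u^2 - 18*u + 90 = 0, i.e. 2*(u - 5)*(u - 3)*(u + 3) = 0, at u = -3, 3, 5.
On [-3, 3] the curve lies above the axis; ∫[-3,3] (2*u^3 - 10*u^2 - 18*u + 90) du = 360, giving area 360.
On [3, 5] the curve lies below the axis; ∫[3,5] (2*u^3 - 10*u^2 - 18*u + 90) du = -56/3, giving area 56/3.
Total area = 360 + 56/3 = 1136/3.

1136/3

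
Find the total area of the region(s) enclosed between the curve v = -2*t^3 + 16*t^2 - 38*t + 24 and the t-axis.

37/6

The curve meets the t-axis where -2*t^3 + 16*t^2 - 38*t + 24 = 0, i.e. -2*(t - 4)*(t - 3)*(t - 1) = 0, at t = 1, 3, 4.
On [1, 3] the curve lies below the axis; ∫[1,3] (-2*t^3 + 16*t^2 - 38*t + 24) dt = -16/3, giving area 16/3.
On [3, 4] the curve lies above the axis; ∫[3,4] (-2*t^3 + 16*t^2 - 38*t + 24) dt = 5/6, giving area 5/6.
Total area = 16/3 + 5/6 = 37/6.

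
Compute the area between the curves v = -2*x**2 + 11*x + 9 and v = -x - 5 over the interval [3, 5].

176/3

On [3, 5], (-2*x**2 + 11*x + 9) - (-x - 5) = -2*x**2 + 12*x + 14 is ≥ 0 throughout, so the area is a single integral of |-2*x**2 + 12*x + 14|.
∫[3,5] (-2*x**2 + 12*x + 14) dx = 176/3.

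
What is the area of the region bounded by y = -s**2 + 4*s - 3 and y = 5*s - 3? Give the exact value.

1/6

Set the curves equal: -s**2 + 4*s - 3 = 5*s - 3, so -s**2 - s = 0, which factors as -s*(s + 1) = 0. The curves meet at s = -1, 0.
On [-1, 0], y = -s**2 + 4*s - 3 is on top; that piece has area ∫[-1,0] (-s**2 - s) ds = 1/6.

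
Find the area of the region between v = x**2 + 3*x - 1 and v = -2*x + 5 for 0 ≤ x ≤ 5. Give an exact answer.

The difference (x**2 + 3*x - 1) - (-2*x + 5) = x**2 + 5*x - 6 changes sign at x = 1 inside [0, 5], so split the integral there.
∫[0,1] (x**2 + 5*x - 6) dx = -19/6; the area of that piece is 19/6.
∫[1,5] (x**2 + 5*x - 6) dx = 232/3.
Total area = 19/6 + 232/3 = 161/2.

161/2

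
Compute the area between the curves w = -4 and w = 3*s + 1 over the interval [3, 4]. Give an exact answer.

On [3, 4], (-4) - (3*s + 1) = -3*s - 5 is ≤ 0 throughout, so the area is a single integral of |-3*s - 5|.
∫[3,4] (-3*s - 5) ds = -31/2; the area of that piece is 31/2.

31/2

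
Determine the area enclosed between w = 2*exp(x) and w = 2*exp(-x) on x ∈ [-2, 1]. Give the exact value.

The difference (2*exp(x)) - (2*exp(-x)) = 2*exp(x) - 2*exp(-x) changes sign at x = 0 inside [-2, 1], so split the integral there.
∫[-2,0] (2*exp(x) - 2*exp(-x)) dx = -2*exp(2) - 2*exp(-2) + 4; the area of that piece is -4 + 2*exp(-2) + 2*exp(2).
∫[0,1] (2*exp(x) - 2*exp(-x)) dx = -4 + 2*exp(-1) + 2*exp(1).
Total area = (-4 + 2*exp(-2) + 2*exp(2)) + (-4 + 2*exp(-1) + 2*exp(1)) = -8 + 2*exp(-2) + 2*exp(-1) + 2*exp(1) + 2*exp(2).

-8 + 2*exp(-2) + 2*exp(-1) + 2*exp(1) + 2*exp(2)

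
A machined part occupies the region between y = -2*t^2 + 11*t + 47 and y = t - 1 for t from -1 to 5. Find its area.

324

On [-1, 5], (-2*t^2 + 11*t + 47) - (t - 1) = -2*t^2 + 10*t + 48 is ≥ 0 throughout, so the area is a single integral of |-2*t^2 + 10*t + 48|.
∫[-1,5] (-2*t^2 + 10*t + 48) dt = 324.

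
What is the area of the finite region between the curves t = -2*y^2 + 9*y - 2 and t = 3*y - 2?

Both boundary curves give t as a function of y, so integrate with respect to y. Setting them equal: -2*y^2 + 6*y = 0, i.e. -2*y*(y - 3) = 0, so they meet at y = 0, 3.
For y in [0, 3], t = -2*y^2 + 9*y - 2 is on the right; area = ∫[0,3] (-2*y^2 + 6*y) dy = 9.

9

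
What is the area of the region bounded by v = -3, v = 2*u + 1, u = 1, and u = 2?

7

On [1, 2], (-3) - (2*u + 1) = -2*u - 4 is ≤ 0 throughout, so the area is a single integral of |-2*u - 4|.
∫[1,2] (-2*u - 4) du = -7; the area of that piece is 7.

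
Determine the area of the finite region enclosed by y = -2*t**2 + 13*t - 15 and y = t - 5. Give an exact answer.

64/3

Set the curves equal: -2*t**2 + 13*t - 15 = t - 5, so -2*t**2 + 12*t - 10 = 0, which factors as -2*(t - 5)*(t - 1) = 0. The curves meet at t = 1, 5.
On [1, 5], y = -2*t**2 + 13*t - 15 is on top; that piece has area ∫[1,5] (-2*t**2 + 12*t - 10) dt = 64/3.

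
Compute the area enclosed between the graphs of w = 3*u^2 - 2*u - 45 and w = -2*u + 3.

256

Set the curves equal: 3*u^2 - 2*u - 45 = -2*u + 3, so 3*u^2 - 48 = 0, which factors as 3*(u - 4)*(u + 4) = 0. The curves meet at u = -4, 4.
On [-4, 4], w = -2*u + 3 is on top; that piece has area ∫[-4,4] (-(3*u^2 - 48)) du = 256.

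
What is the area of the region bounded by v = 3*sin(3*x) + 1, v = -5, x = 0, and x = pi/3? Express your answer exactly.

2 + 2*pi

On [0, pi/3], (3*sin(3*x) + 1) - (-5) = 3*sin(3*x) + 6 is ≥ 0 throughout, so the area is a single integral of |3*sin(3*x) + 6|.
∫[0,pi/3] (3*sin(3*x) + 6) dx = 2 + 2*pi.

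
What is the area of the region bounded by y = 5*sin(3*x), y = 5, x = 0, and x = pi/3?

-10/3 + 5*pi/3

On [0, pi/3], (5*sin(3*x)) - (5) = 5*sin(3*x) - 5 is ≤ 0 throughout, so the area is a single integral of |5*sin(3*x) - 5|.
∫[0,pi/3] (5*sin(3*x) - 5) dx = 10/3 - 5*pi/3; the area of that piece is -10/3 + 5*pi/3.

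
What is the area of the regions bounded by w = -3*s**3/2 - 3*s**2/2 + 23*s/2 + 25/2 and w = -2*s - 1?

Set the curves equal: -3*s**3/2 - 3*s**2/2 + 23*s/2 + 25/2 = -2*s - 1, so -3*s**3/2 - 3*s**2/2 + 27*s/2 + 27/2 = 0, which factors as -3*(s - 3)*(s + 1)*(s + 3)/2 = 0. The curves meet at s = -3, -1, 3.
On [-3, -1], w = -2*s - 1 is on top; that piece has area ∫[-3,-1] (-(-3*s**3/2 - 3*s**2/2 + 27*s/2 + 27/2)) ds = 10.
On [-1, 3], w = -3*s**3/2 - 3*s**2/2 + 23*s/2 + 25/2 is on top; that piece has area ∫[-1,3] (-3*s**3/2 - 3*s**2/2 + 27*s/2 + 27/2) ds = 64.
Total enclosed area = 10 + 64 = 74.

74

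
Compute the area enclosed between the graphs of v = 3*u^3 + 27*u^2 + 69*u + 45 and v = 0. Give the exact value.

Set the curves equal: 3*u^3 + 27*u^2 + 69*u + 45 = 0, so 3*u^3 + 27*u^2 + 69*u + 45 = 0, which factors as 3*(u + 1)*(u + 3)*(u + 5) = 0. The curves meet at u = -5, -3, -1.
On [-5, -3], v = 3*u^3 + 27*u^2 + 69*u + 45 is on top; that piece has area ∫[-5,-3] (3*u^3 + 27*u^2 + 69*u + 45) du = 12.
On [-3, -1], v = 0 is on top; that piece has area ∫[-3,-1] (-(3*u^3 + 27*u^2 + 69*u + 45)) du = 12.
Total enclosed area = 12 + 12 = 24.

24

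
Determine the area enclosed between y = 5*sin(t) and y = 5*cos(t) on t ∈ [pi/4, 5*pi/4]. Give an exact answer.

10*sqrt(2)

On [pi/4, 5*pi/4], (5*sin(t)) - (5*cos(t)) = 5*sin(t) - 5*cos(t) is ≥ 0 throughout, so the area is a single integral of |5*sin(t) - 5*cos(t)|.
∫[pi/4,5*pi/4] (5*sin(t) - 5*cos(t)) dt = 10*sqrt(2).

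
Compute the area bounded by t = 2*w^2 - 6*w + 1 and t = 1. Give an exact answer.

9

Both boundary curves give t as a function of w, so integrate with respect to w. Setting them equal: 2*w^2 - 6*w = 0, i.e. 2*w*(w - 3) = 0, so they meet at w = 0, 3.
For w in [0, 3], t = 2*w^2 - 6*w + 1 is on the left; area = ∫[0,3] (-(2*w^2 - 6*w)) dw = 9.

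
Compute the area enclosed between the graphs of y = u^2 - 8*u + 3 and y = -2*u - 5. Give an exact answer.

4/3

Set the curves equal: u^2 - 8*u + 3 = -2*u - 5, so u^2 - 6*u + 8 = 0, which factors as (u - 4)*(u - 2) = 0. The curves meet at u = 2, 4.
On [2, 4], y = -2*u - 5 is on top; that piece has area ∫[2,4] (-(u^2 - 6*u + 8)) du = 4/3.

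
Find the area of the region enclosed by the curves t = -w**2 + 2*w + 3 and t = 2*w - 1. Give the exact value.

32/3

Both boundary curves give t as a function of w, so integrate with respect to w. Setting them equal: -w**2 + 4 = 0, i.e. -(w - 2)*(w + 2) = 0, so they meet at w = -2, 2.
For w in [-2, 2], t = -w**2 + 2*w + 3 is on the right; area = ∫[-2,2] (-w**2 + 4) dw = 32/3.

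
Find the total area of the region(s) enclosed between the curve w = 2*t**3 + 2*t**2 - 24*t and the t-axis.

The curve meets the t-axis where 2*t**3 + 2*t**2 - 24*t = 0, i.e. 2*t*(t - 3)*(t + 4) = 0, at t = -4, 0, 3.
On [-4, 0] the curve lies above the axis; ∫[-4,0] (2*t**3 + 2*t**2 - 24*t) dt = 320/3, giving area 320/3.
On [0, 3] the curve lies below the axis; ∫[0,3] (2*t**3 + 2*t**2 - 24*t) dt = -99/2, giving area 99/2.
Total area = 320/3 + 99/2 = 937/6.

937/6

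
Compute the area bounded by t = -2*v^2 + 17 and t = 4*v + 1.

72

Both boundary curves give t as a function of v, so integrate with respect to v. Setting them equal: -2*v^2 - 4*v + 16 = 0, i.e. -2*(v - 2)*(v + 4) = 0, so they meet at v = -4, 2.
For v in [-4, 2], t = -2*v^2 + 17 is on the right; area = ∫[-4,2] (-2*v^2 - 4*v + 16) dv = 72.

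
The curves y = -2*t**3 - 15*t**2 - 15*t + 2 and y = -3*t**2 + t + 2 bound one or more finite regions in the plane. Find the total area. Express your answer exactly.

16

Set the curves equal: -2*t**3 - 15*t**2 - 15*t + 2 = -3*t**2 + t + 2, so -2*t**3 - 12*t**2 - 16*t = 0, which factors as -2*t*(t + 2)*(t + 4) = 0. The curves meet at t = -4, -2, 0.
On [-4, -2], y = -3*t**2 + t + 2 is on top; that piece has area ∫[-4,-2] (-(-2*t**3 - 12*t**2 - 16*t)) dt = 8.
On [-2, 0], y = -2*t**3 - 15*t**2 - 15*t + 2 is on top; that piece has area ∫[-2,0] (-2*t**3 - 12*t**2 - 16*t) dt = 8.
Total enclosed area = 8 + 8 = 16.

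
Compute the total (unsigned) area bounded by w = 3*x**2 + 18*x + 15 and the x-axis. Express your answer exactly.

The curve meets the x-axis where 3*x**2 + 18*x + 15 = 0, i.e. 3*(x + 1)*(x + 5) = 0, at x = -5, -1.
On [-5, -1] the curve lies below the axis; ∫[-5,-1] (3*x**2 + 18*x + 15) dx = -32, giving area 32.

32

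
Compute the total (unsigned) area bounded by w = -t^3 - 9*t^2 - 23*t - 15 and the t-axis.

The curve meets the t-axis where -t^3 - 9*t^2 - 23*t - 15 = 0, i.e. -(t + 1)*(t + 3)*(t + 5) = 0, at t = -5, -3, -1.
On [-5, -3] the curve lies below the axis; ∫[-5,-3] (-t^3 - 9*t^2 - 23*t - 15) dt = -4, giving area 4.
On [-3, -1] the curve lies above the axis; ∫[-3,-1] (-t^3 - 9*t^2 - 23*t - 15) dt = 4, giving area 4.
Total area = 4 + 4 = 8.

8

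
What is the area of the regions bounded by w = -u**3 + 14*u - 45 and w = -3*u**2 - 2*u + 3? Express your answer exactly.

517/2

Set the curves equal: -u**3 + 14*u - 45 = -3*u**2 - 2*u + 3, so -u**3 + 3*u**2 + 16*u - 48 = 0, which factors as -(u - 4)*(u - 3)*(u + 4) = 0. The curves meet at u = -4, 3, 4.
On [-4, 3], w = -3*u**2 - 2*u + 3 is on top; that piece has area ∫[-4,3] (-(-u**3 + 3*u**2 + 16*u - 48)) du = 1029/4.
On [3, 4], w = -u**3 + 14*u - 45 is on top; that piece has area ∫[3,4] (-u**3 + 3*u**2 + 16*u - 48) du = 5/4.
Total enclosed area = 1029/4 + 5/4 = 517/2.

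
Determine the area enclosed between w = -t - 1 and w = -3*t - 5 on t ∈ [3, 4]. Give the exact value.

11

On [3, 4], (-t - 1) - (-3*t - 5) = 2*t + 4 is ≥ 0 throughout, so the area is a single integral of |2*t + 4|.
∫[3,4] (2*t + 4) dt = 11.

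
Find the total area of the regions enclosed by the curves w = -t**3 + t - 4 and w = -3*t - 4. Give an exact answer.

Set the curves equal: -t**3 + t - 4 = -3*t - 4, so -t**3 + 4*t = 0, which factors as -t*(t - 2)*(t + 2) = 0. The curves meet at t = -2, 0, 2.
On [-2, 0], w = -3*t - 4 is on top; that piece has area ∫[-2,0] (-(-t**3 + 4*t)) dt = 4.
On [0, 2], w = -t**3 + t - 4 is on top; that piece has area ∫[0,2] (-t**3 + 4*t) dt = 4.
Total enclosed area = 4 + 4 = 8.

8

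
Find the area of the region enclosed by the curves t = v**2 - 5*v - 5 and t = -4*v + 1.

Both boundary curves give t as a function of v, so integrate with respect to v. Setting them equal: v**2 - v - 6 = 0, i.e. (v - 3)*(v + 2) = 0, so they meet at v = -2, 3.
For v in [-2, 3], t = v**2 - 5*v - 5 is on the left; area = ∫[-2,3] (-(v**2 - v - 6)) dv = 125/6.

125/6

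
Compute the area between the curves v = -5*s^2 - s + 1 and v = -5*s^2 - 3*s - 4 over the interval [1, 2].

On [1, 2], (-5*s^2 - s + 1) - (-5*s^2 - 3*s - 4) = 2*s + 5 is ≥ 0 throughout, so the area is a single integral of |2*s + 5|.
∫[1,2] (2*s + 5) ds = 8.

8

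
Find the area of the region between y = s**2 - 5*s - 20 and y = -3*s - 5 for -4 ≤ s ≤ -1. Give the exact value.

53/3

The difference (s**2 - 5*s - 20) - (-3*s - 5) = s**2 - 2*s - 15 changes sign at s = -3 inside [-4, -1], so split the integral there.
∫[-4,-3] (s**2 - 2*s - 15) ds = 13/3.
∫[-3,-1] (s**2 - 2*s - 15) ds = -40/3; the area of that piece is 40/3.
Total area = 13/3 + 40/3 = 53/3.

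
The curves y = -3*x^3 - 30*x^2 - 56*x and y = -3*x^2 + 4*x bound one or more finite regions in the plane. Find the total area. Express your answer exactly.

Set the curves equal: -3*x^3 - 30*x^2 - 56*x = -3*x^2 + 4*x, so -3*x^3 - 27*x^2 - 60*x = 0, which factors as -3*x*(x + 4)*(x + 5) = 0. The curves meet at x = -5, -4, 0.
On [-5, -4], y = -3*x^2 + 4*x is on top; that piece has area ∫[-5,-4] (-(-3*x^3 - 27*x^2 - 60*x)) dx = 9/4.
On [-4, 0], y = -3*x^3 - 30*x^2 - 56*x is on top; that piece has area ∫[-4,0] (-3*x^3 - 27*x^2 - 60*x) dx = 96.
Total enclosed area = 9/4 + 96 = 393/4.

393/4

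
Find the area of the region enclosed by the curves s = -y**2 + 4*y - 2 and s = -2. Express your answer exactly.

32/3

Both boundary curves give s as a function of y, so integrate with respect to y. Setting them equal: -y**2 + 4*y = 0, i.e. -y*(y - 4) = 0, so they meet at y = 0, 4.
For y in [0, 4], s = -y**2 + 4*y - 2 is on the right; area = ∫[0,4] (-y**2 + 4*y) dy = 32/3.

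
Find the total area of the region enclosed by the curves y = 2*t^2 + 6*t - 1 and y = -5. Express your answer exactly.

Set the curves equal: 2*t^2 + 6*t - 1 = -5, so 2*t^2 + 6*t + 4 = 0, which factors as 2*(t + 1)*(t + 2) = 0. The curves meet at t = -2, -1.
On [-2, -1], y = -5 is on top; that piece has area ∫[-2,-1] (-(2*t^2 + 6*t + 4)) dt = 1/3.

1/3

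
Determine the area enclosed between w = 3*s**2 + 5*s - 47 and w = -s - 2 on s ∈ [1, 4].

53

The difference (3*s**2 + 5*s - 47) - (-s - 2) = 3*s**2 + 6*s - 45 changes sign at s = 3 inside [1, 4], so split the integral there.
∫[1,3] (3*s**2 + 6*s - 45) ds = -40; the area of that piece is 40.
∫[3,4] (3*s**2 + 6*s - 45) ds = 13.
Total area = 40 + 13 = 53.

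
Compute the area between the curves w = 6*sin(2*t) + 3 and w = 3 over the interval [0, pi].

The difference (6*sin(2*t) + 3) - (3) = 6*sin(2*t) changes sign at t = pi/2 inside [0, pi], so split the integral there.
∫[0,pi/2] (6*sin(2*t)) dt = 6.
∫[pi/2,pi] (6*sin(2*t)) dt = -6; the area of that piece is 6.
Total area = 6 + 6 = 12.

12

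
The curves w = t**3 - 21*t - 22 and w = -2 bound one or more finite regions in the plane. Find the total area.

999/4

Set the curves equal: t**3 - 21*t - 22 = -2, so t**3 - 21*t - 20 = 0, which factors as (t - 5)*(t + 1)*(t + 4) = 0. The curves meet at t = -4, -1, 5.
On [-4, -1], w = t**3 - 21*t - 22 is on top; that piece has area ∫[-4,-1] (t**3 - 21*t - 20) dt = 135/4.
On [-1, 5], w = -2 is on top; that piece has area ∫[-1,5] (-(t**3 - 21*t - 20)) dt = 216.
Total enclosed area = 135/4 + 216 = 999/4.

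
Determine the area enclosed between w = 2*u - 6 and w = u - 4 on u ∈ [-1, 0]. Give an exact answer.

On [-1, 0], (2*u - 6) - (u - 4) = u - 2 is ≤ 0 throughout, so the area is a single integral of |u - 2|.
∫[-1,0] (u - 2) du = -5/2; the area of that piece is 5/2.

5/2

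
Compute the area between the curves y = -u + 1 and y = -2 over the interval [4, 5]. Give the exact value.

3/2

On [4, 5], (-u + 1) - (-2) = -u + 3 is ≤ 0 throughout, so the area is a single integral of |-u + 3|.
∫[4,5] (-u + 3) du = -3/2; the area of that piece is 3/2.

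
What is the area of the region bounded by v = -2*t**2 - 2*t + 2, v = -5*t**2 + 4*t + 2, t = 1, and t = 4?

The difference (-2*t**2 - 2*t + 2) - (-5*t**2 + 4*t + 2) = 3*t**2 - 6*t changes sign at t = 2 inside [1, 4], so split the integral there.
∫[1,2] (3*t**2 - 6*t) dt = -2; the area of that piece is 2.
∫[2,4] (3*t**2 - 6*t) dt = 20.
Total area = 2 + 20 = 22.

22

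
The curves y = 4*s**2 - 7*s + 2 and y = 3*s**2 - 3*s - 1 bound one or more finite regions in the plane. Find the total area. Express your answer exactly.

Set the curves equal: 4*s**2 - 7*s + 2 = 3*s**2 - 3*s - 1, so s**2 - 4*s + 3 = 0, which factors as (s - 3)*(s - 1) = 0. The curves meet at s = 1, 3.
On [1, 3], y = 3*s**2 - 3*s - 1 is on top; that piece has area ∫[1,3] (-(s**2 - 4*s + 3)) ds = 4/3.

4/3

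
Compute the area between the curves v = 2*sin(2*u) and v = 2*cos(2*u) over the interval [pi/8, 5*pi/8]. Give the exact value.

On [pi/8, 5*pi/8], (2*sin(2*u)) - (2*cos(2*u)) = 2*sin(2*u) - 2*cos(2*u) is ≥ 0 throughout, so the area is a single integral of |2*sin(2*u) - 2*cos(2*u)|.
∫[pi/8,5*pi/8] (2*sin(2*u) - 2*cos(2*u)) du = 2*sqrt(2).

2*sqrt(2)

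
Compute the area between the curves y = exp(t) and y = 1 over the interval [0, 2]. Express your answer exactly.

-3 + exp(2)

On [0, 2], (exp(t)) - (1) = exp(t) - 1 is ≥ 0 throughout, so the area is a single integral of |exp(t) - 1|.
∫[0,2] (exp(t) - 1) dt = -3 + exp(2).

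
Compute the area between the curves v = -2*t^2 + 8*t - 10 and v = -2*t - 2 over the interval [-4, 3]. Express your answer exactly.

The difference (-2*t^2 + 8*t - 10) - (-2*t - 2) = -2*t^2 + 10*t - 8 changes sign at t = 1 inside [-4, 3], so split the integral there.
∫[-4,1] (-2*t^2 + 10*t - 8) dt = -475/3; the area of that piece is 475/3.
∫[1,3] (-2*t^2 + 10*t - 8) dt = 20/3.
Total area = 475/3 + 20/3 = 165.

165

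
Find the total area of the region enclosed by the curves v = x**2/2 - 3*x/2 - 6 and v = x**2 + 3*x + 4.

Set the curves equal: x**2/2 - 3*x/2 - 6 = x**2 + 3*x + 4, so -x**2/2 - 9*x/2 - 10 = 0, which factors as -(x + 4)*(x + 5)/2 = 0. The curves meet at x = -5, -4.
On [-5, -4], v = x**2/2 - 3*x/2 - 6 is on top; that piece has area ∫[-5,-4] (-x**2/2 - 9*x/2 - 10) dx = 1/12.

1/12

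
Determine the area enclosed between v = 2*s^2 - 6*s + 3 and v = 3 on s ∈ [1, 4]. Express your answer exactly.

31/3

The difference (2*s^2 - 6*s + 3) - (3) = 2*s^2 - 6*s changes sign at s = 3 inside [1, 4], so split the integral there.
∫[1,3] (2*s^2 - 6*s) ds = -20/3; the area of that piece is 20/3.
∫[3,4] (2*s^2 - 6*s) ds = 11/3.
Total area = 20/3 + 11/3 = 31/3.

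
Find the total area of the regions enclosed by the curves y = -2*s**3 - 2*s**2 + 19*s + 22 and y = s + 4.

Set the curves equal: -2*s**3 - 2*s**2 + 19*s + 22 = s + 4, so -2*s**3 - 2*s**2 + 18*s + 18 = 0, which factors as -2*(s - 3)*(s + 1)*(s + 3) = 0. The curves meet at s = -3, -1, 3.
On [-3, -1], y = s + 4 is on top; that piece has area ∫[-3,-1] (-(-2*s**3 - 2*s**2 + 18*s + 18)) ds = 40/3.
On [-1, 3], y = -2*s**3 - 2*s**2 + 19*s + 22 is on top; that piece has area ∫[-1,3] (-2*s**3 - 2*s**2 + 18*s + 18) ds = 256/3.
Total enclosed area = 40/3 + 256/3 = 296/3.

296/3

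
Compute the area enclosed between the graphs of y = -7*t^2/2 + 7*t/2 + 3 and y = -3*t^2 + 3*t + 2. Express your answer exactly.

Set the curves equal: -7*t^2/2 + 7*t/2 + 3 = -3*t^2 + 3*t + 2, so -t^2/2 + t/2 + 1 = 0, which factors as -(t - 2)*(t + 1)/2 = 0. The curves meet at t = -1, 2.
On [-1, 2], y = -7*t^2/2 + 7*t/2 + 3 is on top; that piece has area ∫[-1,2] (-t^2/2 + t/2 + 1) dt = 9/4.

9/4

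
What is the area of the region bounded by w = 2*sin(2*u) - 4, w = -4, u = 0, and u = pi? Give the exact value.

The difference (2*sin(2*u) - 4) - (-4) = 2*sin(2*u) changes sign at u = pi/2 inside [0, pi], so split the integral there.
∫[0,pi/2] (2*sin(2*u)) du = 2.
∫[pi/2,pi] (2*sin(2*u)) du = -2; the area of that piece is 2.
Total area = 2 + 2 = 4.

4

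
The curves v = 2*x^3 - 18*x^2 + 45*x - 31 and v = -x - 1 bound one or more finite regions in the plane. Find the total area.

Set the curves equal: 2*x^3 - 18*x^2 + 45*x - 31 = -x - 1, so 2*x^3 - 18*x^2 + 46*x - 30 = 0, which factors as 2*(x - 5)*(x - 3)*(x - 1) = 0. The curves meet at x = 1, 3, 5.
On [1, 3], v = 2*x^3 - 18*x^2 + 45*x - 31 is on top; that piece has area ∫[1,3] (2*x^3 - 18*x^2 + 46*x - 30) dx = 8.
On [3, 5], v = -x - 1 is on top; that piece has area ∫[3,5] (-(2*x^3 - 18*x^2 + 46*x - 30)) dx = 8.
Total enclosed area = 8 + 8 = 16.

16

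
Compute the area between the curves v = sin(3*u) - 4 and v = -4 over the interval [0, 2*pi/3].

The difference (sin(3*u) - 4) - (-4) = sin(3*u) changes sign at u = pi/3 inside [0, 2*pi/3], so split the integral there.
∫[0,pi/3] (sin(3*u)) du = 2/3.
∫[pi/3,2*pi/3] (sin(3*u)) du = -2/3; the area of that piece is 2/3.
Total area = 2/3 + 2/3 = 4/3.

4/3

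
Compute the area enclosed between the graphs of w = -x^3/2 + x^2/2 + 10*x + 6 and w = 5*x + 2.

443/12

Set the curves equal: -x^3/2 + x^2/2 + 10*x + 6 = 5*x + 2, so -x^3/2 + x^2/2 + 5*x + 4 = 0, which factors as -(x - 4)*(x + 1)*(x + 2)/2 = 0. The curves meet at x = -2, -1, 4.
On [-2, -1], w = 5*x + 2 is on top; that piece has area ∫[-2,-1] (-(-x^3/2 + x^2/2 + 5*x + 4)) dx = 11/24.
On [-1, 4], w = -x^3/2 + x^2/2 + 10*x + 6 is on top; that piece has area ∫[-1,4] (-x^3/2 + x^2/2 + 5*x + 4) dx = 875/24.
Total enclosed area = 11/24 + 875/24 = 443/12.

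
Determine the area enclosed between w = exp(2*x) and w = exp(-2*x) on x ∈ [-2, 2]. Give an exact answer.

The difference (exp(2*x)) - (exp(-2*x)) = exp(2*x) - exp(-2*x) changes sign at x = 0 inside [-2, 2], so split the integral there.
∫[-2,0] (exp(2*x) - exp(-2*x)) dx = -exp(4)/2 - exp(-4)/2 + 1; the area of that piece is -1 + exp(-4)/2 + exp(4)/2.
∫[0,2] (exp(2*x) - exp(-2*x)) dx = -1 + exp(-4)/2 + exp(4)/2.
Total area = (-1 + exp(-4)/2 + exp(4)/2) + (-1 + exp(-4)/2 + exp(4)/2) = -2 + exp(-4) + exp(4).

-2 + exp(-4) + exp(4)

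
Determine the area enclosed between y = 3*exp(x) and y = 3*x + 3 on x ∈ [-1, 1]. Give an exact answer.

-6 - 3*exp(-1) + 3*exp(1)

On [-1, 1], (3*exp(x)) - (3*x + 3) = -3*x + 3*exp(x) - 3 is ≥ 0 throughout, so the area is a single integral of |-3*x + 3*exp(x) - 3|.
∫[-1,1] (-3*x + 3*exp(x) - 3) dx = -6 - 3*exp(-1) + 3*exp(1).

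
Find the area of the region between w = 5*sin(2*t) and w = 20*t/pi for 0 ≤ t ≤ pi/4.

On [0, pi/4], (5*sin(2*t)) - (20*t/pi) = -20*t/pi + 5*sin(2*t) is ≥ 0 throughout, so the area is a single integral of |-20*t/pi + 5*sin(2*t)|.
∫[0,pi/4] (-20*t/pi + 5*sin(2*t)) dt = 5/2 - 5*pi/8.

5/2 - 5*pi/8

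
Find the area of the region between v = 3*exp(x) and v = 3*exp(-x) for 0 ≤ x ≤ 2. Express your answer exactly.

On [0, 2], (3*exp(x)) - (3*exp(-x)) = 3*exp(x) - 3*exp(-x) is ≥ 0 throughout, so the area is a single integral of |3*exp(x) - 3*exp(-x)|.
∫[0,2] (3*exp(x) - 3*exp(-x)) dx = -6 + 3*exp(-2) + 3*exp(2).

-6 + 3*exp(-2) + 3*exp(2)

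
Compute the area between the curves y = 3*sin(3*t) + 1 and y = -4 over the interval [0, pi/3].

On [0, pi/3], (3*sin(3*t) + 1) - (-4) = 3*sin(3*t) + 5 is ≥ 0 throughout, so the area is a single integral of |3*sin(3*t) + 5|.
∫[0,pi/3] (3*sin(3*t) + 5) dt = 2 + 5*pi/3.

2 + 5*pi/3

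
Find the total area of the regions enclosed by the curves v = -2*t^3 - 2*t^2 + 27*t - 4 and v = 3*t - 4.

Set the curves equal: -2*t^3 - 2*t^2 + 27*t - 4 = 3*t - 4, so -2*t^3 - 2*t^2 + 24*t = 0, which factors as -2*t*(t - 3)*(t + 4) = 0. The curves meet at t = -4, 0, 3.
On [-4, 0], v = 3*t - 4 is on top; that piece has area ∫[-4,0] (-(-2*t^3 - 2*t^2 + 24*t)) dt = 320/3.
On [0, 3], v = -2*t^3 - 2*t^2 + 27*t - 4 is on top; that piece has area ∫[0,3] (-2*t^3 - 2*t^2 + 24*t) dt = 99/2.
Total enclosed area = 320/3 + 99/2 = 937/6.

937/6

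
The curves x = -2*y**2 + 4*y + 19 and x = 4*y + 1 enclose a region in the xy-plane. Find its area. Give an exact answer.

Both boundary curves give x as a function of y, so integrate with respect to y. Setting them equal: -2*y**2 + 18 = 0, i.e. -2*(y - 3)*(y + 3) = 0, so they meet at y = -3, 3.
For y in [-3, 3], x = -2*y**2 + 4*y + 19 is on the right; area = ∫[-3,3] (-2*y**2 + 18) dy = 72.

72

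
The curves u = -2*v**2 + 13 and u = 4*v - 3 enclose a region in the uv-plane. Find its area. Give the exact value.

Both boundary curves give u as a function of v, so integrate with respect to v. Setting them equal: -2*v**2 - 4*v + 16 = 0, i.e. -2*(v - 2)*(v + 4) = 0, so they meet at v = -4, 2.
For v in [-4, 2], u = -2*v**2 + 13 is on the right; area = ∫[-4,2] (-2*v**2 - 4*v + 16) dv = 72.

72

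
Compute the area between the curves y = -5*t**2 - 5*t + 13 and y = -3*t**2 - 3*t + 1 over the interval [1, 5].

The difference (-5*t**2 - 5*t + 13) - (-3*t**2 - 3*t + 1) = -2*t**2 - 2*t + 12 changes sign at t = 2 inside [1, 5], so split the integral there.
∫[1,2] (-2*t**2 - 2*t + 12) dt = 13/3.
∫[2,5] (-2*t**2 - 2*t + 12) dt = -63; the area of that piece is 63.
Total area = 13/3 + 63 = 202/3.

202/3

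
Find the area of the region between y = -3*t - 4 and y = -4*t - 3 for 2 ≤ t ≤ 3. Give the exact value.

3/2

On [2, 3], (-3*t - 4) - (-4*t - 3) = t - 1 is ≥ 0 throughout, so the area is a single integral of |t - 1|.
∫[2,3] (t - 1) dt = 3/2.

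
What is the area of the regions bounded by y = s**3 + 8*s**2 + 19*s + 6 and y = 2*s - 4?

Set the curves equal: s**3 + 8*s**2 + 19*s + 6 = 2*s - 4, so s**3 + 8*s**2 + 17*s + 10 = 0, which factors as (s + 1)*(s + 2)*(s + 5) = 0. The curves meet at s = -5, -2, -1.
On [-5, -2], y = s**3 + 8*s**2 + 19*s + 6 is on top; that piece has area ∫[-5,-2] (s**3 + 8*s**2 + 17*s + 10) ds = 45/4.
On [-2, -1], y = 2*s - 4 is on top; that piece has area ∫[-2,-1] (-(s**3 + 8*s**2 + 17*s + 10)) ds = 7/12.
Total enclosed area = 45/4 + 7/12 = 71/6.

71/6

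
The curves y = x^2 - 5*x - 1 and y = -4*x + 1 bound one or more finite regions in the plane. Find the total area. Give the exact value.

Set the curves equal: x^2 - 5*x - 1 = -4*x + 1, so x^2 - x - 2 = 0, which factors as (x - 2)*(x + 1) = 0. The curves meet at x = -1, 2.
On [-1, 2], y = -4*x + 1 is on top; that piece has area ∫[-1,2] (-(x^2 - x - 2)) dx = 9/2.

9/2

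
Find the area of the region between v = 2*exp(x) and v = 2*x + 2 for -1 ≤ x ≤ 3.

On [-1, 3], (2*exp(x)) - (2*x + 2) = -2*x + 2*exp(x) - 2 is ≥ 0 throughout, so the area is a single integral of |-2*x + 2*exp(x) - 2|.
∫[-1,3] (-2*x + 2*exp(x) - 2) dx = -16 - 2*exp(-1) + 2*exp(3).

-16 - 2*exp(-1) + 2*exp(3)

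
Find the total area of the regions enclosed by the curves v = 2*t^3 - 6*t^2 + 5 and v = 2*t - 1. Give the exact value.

Set the curves equal: 2*t^3 - 6*t^2 + 5 = 2*t - 1, so 2*t^3 - 6*t^2 - 2*t + 6 = 0, which factors as 2*(t - 3)*(t - 1)*(t + 1) = 0. The curves meet at t = -1, 1, 3.
On [-1, 1], v = 2*t^3 - 6*t^2 + 5 is on top; that piece has area ∫[-1,1] (2*t^3 - 6*t^2 - 2*t + 6) dt = 8.
On [1, 3], v = 2*t - 1 is on top; that piece has area ∫[1,3] (-(2*t^3 - 6*t^2 - 2*t + 6)) dt = 8.
Total enclosed area = 8 + 8 = 16.

16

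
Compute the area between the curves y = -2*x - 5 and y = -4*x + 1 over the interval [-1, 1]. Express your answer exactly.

12

On [-1, 1], (-2*x - 5) - (-4*x + 1) = 2*x - 6 is ≤ 0 throughout, so the area is a single integral of |2*x - 6|.
∫[-1,1] (2*x - 6) dx = -12; the area of that piece is 12.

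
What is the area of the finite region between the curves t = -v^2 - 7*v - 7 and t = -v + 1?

4/3

Both boundary curves give t as a function of v, so integrate with respect to v. Setting them equal: -v^2 - 6*v - 8 = 0, i.e. -(v + 2)*(v + 4) = 0, so they meet at v = -4, -2.
For v in [-4, -2], t = -v^2 - 7*v - 7 is on the right; area = ∫[-4,-2] (-v^2 - 6*v - 8) dv = 4/3.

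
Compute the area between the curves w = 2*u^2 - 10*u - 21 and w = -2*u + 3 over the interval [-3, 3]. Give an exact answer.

376/3

The difference (2*u^2 - 10*u - 21) - (-2*u + 3) = 2*u^2 - 8*u - 24 changes sign at u = -2 inside [-3, 3], so split the integral there.
∫[-3,-2] (2*u^2 - 8*u - 24) du = 26/3.
∫[-2,3] (2*u^2 - 8*u - 24) du = -350/3; the area of that piece is 350/3.
Total area = 26/3 + 350/3 = 376/3.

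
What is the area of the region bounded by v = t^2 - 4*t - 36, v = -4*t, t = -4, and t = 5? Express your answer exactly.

On [-4, 5], (t^2 - 4*t - 36) - (-4*t) = t^2 - 36 is ≤ 0 throughout, so the area is a single integral of |t^2 - 36|.
∫[-4,5] (t^2 - 36) dt = -261; the area of that piece is 261.

261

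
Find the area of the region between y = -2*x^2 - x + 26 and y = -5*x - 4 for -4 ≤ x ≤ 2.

376/3

The difference (-2*x^2 - x + 26) - (-5*x - 4) = -2*x^2 + 4*x + 30 changes sign at x = -3 inside [-4, 2], so split the integral there.
∫[-4,-3] (-2*x^2 + 4*x + 30) dx = -26/3; the area of that piece is 26/3.
∫[-3,2] (-2*x^2 + 4*x + 30) dx = 350/3.
Total area = 26/3 + 350/3 = 376/3.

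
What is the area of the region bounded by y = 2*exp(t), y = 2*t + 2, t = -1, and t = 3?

-16 - 2*exp(-1) + 2*exp(3)

On [-1, 3], (2*exp(t)) - (2*t + 2) = -2*t + 2*exp(t) - 2 is ≥ 0 throughout, so the area is a single integral of |-2*t + 2*exp(t) - 2|.
∫[-1,3] (-2*t + 2*exp(t) - 2) dt = -16 - 2*exp(-1) + 2*exp(3).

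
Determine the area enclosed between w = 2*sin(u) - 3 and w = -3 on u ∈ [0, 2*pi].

The difference (2*sin(u) - 3) - (-3) = 2*sin(u) changes sign at u = pi inside [0, 2*pi], so split the integral there.
∫[0,pi] (2*sin(u)) du = 4.
∫[pi,2*pi] (2*sin(u)) du = -4; the area of that piece is 4.
Total area = 4 + 4 = 8.

8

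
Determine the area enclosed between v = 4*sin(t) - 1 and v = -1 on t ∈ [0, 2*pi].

The difference (4*sin(t) - 1) - (-1) = 4*sin(t) changes sign at t = pi inside [0, 2*pi], so split the integral there.
∫[0,pi] (4*sin(t)) dt = 8.
∫[pi,2*pi] (4*sin(t)) dt = -8; the area of that piece is 8.
Total area = 8 + 8 = 16.

16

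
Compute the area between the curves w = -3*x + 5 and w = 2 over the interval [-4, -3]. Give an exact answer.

On [-4, -3], (-3*x + 5) - (2) = -3*x + 3 is ≥ 0 throughout, so the area is a single integral of |-3*x + 3|.
∫[-4,-3] (-3*x + 3) dx = 27/2.

27/2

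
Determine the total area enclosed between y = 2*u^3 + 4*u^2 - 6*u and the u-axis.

71/3

The curve meets the u-axis where 2*u^3 + 4*u^2 - 6*u = 0, i.e. 2*u*(u - 1)*(u + 3) = 0, at u = -3, 0, 1.
On [-3, 0] the curve lies above the axis; ∫[-3,0] (2*u^3 + 4*u^2 - 6*u) du = 45/2, giving area 45/2.
On [0, 1] the curve lies below the axis; ∫[0,1] (2*u^3 + 4*u^2 - 6*u) du = -7/6, giving area 7/6.
Total area = 45/2 + 7/6 = 71/3.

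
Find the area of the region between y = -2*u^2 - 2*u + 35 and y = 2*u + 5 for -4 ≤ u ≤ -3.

On [-4, -3], (-2*u^2 - 2*u + 35) - (2*u + 5) = -2*u^2 - 4*u + 30 is ≥ 0 throughout, so the area is a single integral of |-2*u^2 - 4*u + 30|.
∫[-4,-3] (-2*u^2 - 4*u + 30) du = 58/3.

58/3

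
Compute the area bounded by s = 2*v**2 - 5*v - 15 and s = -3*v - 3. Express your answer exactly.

Both boundary curves give s as a function of v, so integrate with respect to v. Setting them equal: 2*v**2 - 2*v - 12 = 0, i.e. 2*(v - 3)*(v + 2) = 0, so they meet at v = -2, 3.
For v in [-2, 3], s = 2*v**2 - 5*v - 15 is on the left; area = ∫[-2,3] (-(2*v**2 - 2*v - 12)) dv = 125/3.

125/3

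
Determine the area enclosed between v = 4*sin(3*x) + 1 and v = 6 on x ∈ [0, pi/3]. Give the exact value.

-8/3 + 5*pi/3

On [0, pi/3], (4*sin(3*x) + 1) - (6) = 4*sin(3*x) - 5 is ≤ 0 throughout, so the area is a single integral of |4*sin(3*x) - 5|.
∫[0,pi/3] (4*sin(3*x) - 5) dx = 8/3 - 5*pi/3; the area of that piece is -8/3 + 5*pi/3.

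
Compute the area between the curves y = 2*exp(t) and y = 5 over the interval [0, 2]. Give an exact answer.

The difference (2*exp(t)) - (5) = 2*exp(t) - 5 changes sign at t = log(5/2) inside [0, 2], so split the integral there.
∫[0,log(5/2)] (2*exp(t) - 5) dt = log(32/3125) + 3; the area of that piece is -3 + log(3125/32).
∫[log(5/2),2] (2*exp(t) - 5) dt = -15 - 5*log(2) + 5*log(5) + 2*exp(2).
Total area = (-3 + log(3125/32)) + (-15 - 5*log(2) + 5*log(5) + 2*exp(2)) = -18 - 10*log(2) + 2*exp(2) + 10*log(5).

-18 - 10*log(2) + 2*exp(2) + 10*log(5)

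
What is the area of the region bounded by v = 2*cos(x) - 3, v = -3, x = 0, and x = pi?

The difference (2*cos(x) - 3) - (-3) = 2*cos(x) changes sign at x = pi/2 inside [0, pi], so split the integral there.
∫[0,pi/2] (2*cos(x)) dx = 2.
∫[pi/2,pi] (2*cos(x)) dx = -2; the area of that piece is 2.
Total area = 2 + 2 = 4.

4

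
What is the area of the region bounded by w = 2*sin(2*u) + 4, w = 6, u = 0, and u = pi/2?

On [0, pi/2], (2*sin(2*u) + 4) - (6) = 2*sin(2*u) - 2 is ≤ 0 throughout, so the area is a single integral of |2*sin(2*u) - 2|.
∫[0,pi/2] (2*sin(2*u) - 2) du = 2 - pi; the area of that piece is -2 + pi.

-2 + pi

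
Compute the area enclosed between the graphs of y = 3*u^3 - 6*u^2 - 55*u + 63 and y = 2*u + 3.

2521/4

Set the curves equal: 3*u^3 - 6*u^2 - 55*u + 63 = 2*u + 3, so 3*u^3 - 6*u^2 - 57*u + 60 = 0, which factors as 3*(u - 5)*(u - 1)*(u + 4) = 0. The curves meet at u = -4, 1, 5.
On [-4, 1], y = 3*u^3 - 6*u^2 - 55*u + 63 is on top; that piece has area ∫[-4,1] (3*u^3 - 6*u^2 - 57*u + 60) du = 1625/4.
On [1, 5], y = 2*u + 3 is on top; that piece has area ∫[1,5] (-(3*u^3 - 6*u^2 - 57*u + 60)) du = 224.
Total enclosed area = 1625/4 + 224 = 2521/4.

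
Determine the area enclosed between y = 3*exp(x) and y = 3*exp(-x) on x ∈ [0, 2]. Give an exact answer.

-6 + 3*exp(-2) + 3*exp(2)

On [0, 2], (3*exp(x)) - (3*exp(-x)) = 3*exp(x) - 3*exp(-x) is ≥ 0 throughout, so the area is a single integral of |3*exp(x) - 3*exp(-x)|.
∫[0,2] (3*exp(x) - 3*exp(-x)) dx = -6 + 3*exp(-2) + 3*exp(2).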